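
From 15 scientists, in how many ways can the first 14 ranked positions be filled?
P(15,14) = 15!/(15-14)! = 1307674368000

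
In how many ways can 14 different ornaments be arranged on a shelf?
14! = 87178291200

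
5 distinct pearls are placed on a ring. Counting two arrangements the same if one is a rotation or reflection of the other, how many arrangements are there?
(5-1)!/2 = 24/2 = 12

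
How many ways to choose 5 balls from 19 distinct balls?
C(19,5) = 19!/(5!×14!) = 11628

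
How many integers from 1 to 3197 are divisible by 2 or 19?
⌊3197/2⌋ + ⌊3197/19⌋ - ⌊3197/38⌋ = 1598 + 168 - 84 = 1682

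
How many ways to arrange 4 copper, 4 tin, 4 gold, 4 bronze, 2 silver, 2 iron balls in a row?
20! / (4! × 4! × 4! × 4! × 2! × 2!) = 1833241410000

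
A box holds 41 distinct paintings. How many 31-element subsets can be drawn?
C(41,31) = 41!/(31!×10!) = 1121099408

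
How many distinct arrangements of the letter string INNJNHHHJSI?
11! / (2! × 3! × 3! × 2! × 1!) = 277200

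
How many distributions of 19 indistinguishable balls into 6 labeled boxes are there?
C(19+6-1, 6-1) = C(24, 5) = 42504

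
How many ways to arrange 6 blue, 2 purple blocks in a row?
8! / (6! × 2!) = 28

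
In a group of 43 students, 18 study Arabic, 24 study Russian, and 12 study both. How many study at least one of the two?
|A∪B| = |A| + |B| - |A∩B| = 18 + 24 - 12 = 30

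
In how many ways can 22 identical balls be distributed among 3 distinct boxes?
C(22+3-1, 3-1) = C(24, 2) = 276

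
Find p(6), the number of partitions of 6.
Pentagonal recurrence p(n) = p(n-1) + p(n-2) - p(n-5) - p(n-7) + p(n-12) + p(n-15) - ... gives p(0..5) = 1, 1, 2, 3, 5, 7. p(6) = p(5) + p(4) - p(1) = 7 + 5 - 1 = 11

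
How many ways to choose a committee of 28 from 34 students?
C(34,28) = 34!/(28!×6!) = 1344904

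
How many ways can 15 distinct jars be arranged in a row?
15! = 1307674368000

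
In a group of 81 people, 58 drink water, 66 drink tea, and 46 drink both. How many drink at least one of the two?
|A∪B| = |A| + |B| - |A∩B| = 58 + 66 - 46 = 78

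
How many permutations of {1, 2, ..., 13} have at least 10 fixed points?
Exactly j fixed points: C(13,j)·!(13-j); sum over j ≥ 10 (derangement numbers via !m = (m-1)·(!(m-1) + !(m-2)): !0..!3 = 1, 0, 1, 2). Σ_{j=10}^{13} C(13,j)·!(13-j) = C(13,10)·!3 + C(13,11)·!2 + C(13,12)·!1 + C(13,13)·!0 = 286·2 + 78·1 + 13·0 + 1·1 = 651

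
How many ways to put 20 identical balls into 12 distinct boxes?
C(20+12-1, 12-1) = C(31, 11) = 84672315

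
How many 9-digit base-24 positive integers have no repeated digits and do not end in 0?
Last digit: 23 nonzero choices. First digit: 22 (nonzero, ≠last). Middle 7: P(22,7) = 859541760. Total = 434928130560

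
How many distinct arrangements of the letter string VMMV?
4! / (2! × 2!) = 6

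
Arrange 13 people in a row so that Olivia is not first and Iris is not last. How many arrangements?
By inclusion-exclusion: 13! - 2×(13-1)! + (13-2)! = 6227020800 - 958003200 + 39916800 = 5308934400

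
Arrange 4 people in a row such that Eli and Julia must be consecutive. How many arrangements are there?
Treat the 2 as one block: (4-2+1)! × 2! = 6 × 2 = 12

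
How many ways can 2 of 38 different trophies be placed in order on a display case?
P(38,2) = 38!/(38-2)! = 1406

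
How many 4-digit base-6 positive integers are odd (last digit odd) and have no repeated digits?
Last∈{1,3,5}. Last=0: 0. Last nonzero: 3×4×P(4,2) = 144. Total = 144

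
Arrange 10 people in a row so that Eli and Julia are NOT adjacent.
Total - adjacent = 10! - (10-1)!×2 = 3628800 - 725760 = 2903040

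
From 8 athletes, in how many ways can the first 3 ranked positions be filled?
P(8,3) = 8!/(8-3)! = 336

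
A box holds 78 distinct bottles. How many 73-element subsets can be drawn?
C(78,73) = 78!/(73!×5!) = 21111090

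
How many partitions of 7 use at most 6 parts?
By conjugation, equals partitions of 7 into parts ≤ 6. Let r_j(i) = number of partitions of i into parts ≤ j, for i = 0..7. r_1(i) = 1 for all i; r_j(i) = r_{j-1}(i) + r_j(i-j). Rows j = 2..6: ≤2: 1 1 2 2 3 3 4 4; ≤3: 1 1 2 3 4 5 7 8; ≤4: 1 1 2 3 5 6 9 11; ≤5: 1 1 2 3 5 7 10 13; ≤6: 1 1 2 3 5 7 11 14. r_6(7) = 14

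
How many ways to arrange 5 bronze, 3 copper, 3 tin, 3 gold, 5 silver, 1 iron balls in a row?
20! / (5! × 3! × 3! × 3! × 5! × 1!) = 782183001600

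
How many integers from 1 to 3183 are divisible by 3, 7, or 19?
⌊3183/3⌋+⌊3183/7⌋+⌊3183/19⌋ - ⌊3183/21⌋-⌊3183/57⌋-⌊3183/133⌋ + ⌊3183/399⌋ = 1061+454+167 - 151-55-23 + 7 = 1460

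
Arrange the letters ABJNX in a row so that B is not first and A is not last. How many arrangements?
By inclusion-exclusion: 5! - 2×(5-1)! + (5-2)! = 120 - 48 + 6 = 78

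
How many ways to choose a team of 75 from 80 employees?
C(80,75) = 80!/(75!×5!) = 24040016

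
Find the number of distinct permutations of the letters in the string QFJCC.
5! / (1! × 1! × 1! × 2!) = 60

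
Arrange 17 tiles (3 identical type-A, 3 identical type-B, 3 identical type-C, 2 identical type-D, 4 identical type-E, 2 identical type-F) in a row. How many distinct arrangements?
17! / (3! × 3! × 3! × 2! × 4! × 2!) = 17153136000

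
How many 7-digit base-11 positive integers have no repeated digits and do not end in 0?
Last digit: 10 nonzero choices. First digit: 9 (nonzero, ≠last). Middle 5: P(9,5) = 15120. Total = 1360800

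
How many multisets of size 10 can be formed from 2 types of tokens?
C(10+2-1, 2-1) = C(11, 1) = 11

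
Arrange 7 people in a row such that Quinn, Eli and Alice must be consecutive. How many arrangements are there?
Treat the 3 as one block: (7-3+1)! × 3! = 120 × 6 = 720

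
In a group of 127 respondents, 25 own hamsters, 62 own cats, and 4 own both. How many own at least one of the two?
|A∪B| = |A| + |B| - |A∩B| = 25 + 62 - 4 = 83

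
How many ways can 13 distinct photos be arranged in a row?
13! = 6227020800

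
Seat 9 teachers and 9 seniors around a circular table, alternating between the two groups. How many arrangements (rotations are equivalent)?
Fix one of the teachers: (9-1)! ways for the remaining teachers, × 9! ways for the seniors = 40320 × 362880 = 14631321600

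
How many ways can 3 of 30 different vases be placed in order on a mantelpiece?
P(30,3) = 30!/(30-3)! = 24360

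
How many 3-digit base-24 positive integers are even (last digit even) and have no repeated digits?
Last∈{0,2,4,6,8,10,12,14,16,18,20,22}. Last=0: 506. Last nonzero: 11×22×P(22,1) = 5324. Total = 5830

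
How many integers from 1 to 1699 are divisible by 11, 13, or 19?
⌊1699/11⌋+⌊1699/13⌋+⌊1699/19⌋ - ⌊1699/143⌋-⌊1699/209⌋-⌊1699/247⌋ + ⌊1699/2717⌋ = 154+130+89 - 11-8-6 + 0 = 348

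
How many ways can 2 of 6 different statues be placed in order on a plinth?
P(6,2) = 6!/(6-2)! = 30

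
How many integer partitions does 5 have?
Pentagonal recurrence p(n) = p(n-1) + p(n-2) - p(n-5) - p(n-7) + p(n-12) + p(n-15) - ... gives p(0..4) = 1, 1, 2, 3, 5. p(5) = p(4) + p(3) - p(0) = 5 + 3 - 1 = 7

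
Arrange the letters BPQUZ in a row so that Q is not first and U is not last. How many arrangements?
By inclusion-exclusion: 5! - 2×(5-1)! + (5-2)! = 120 - 48 + 6 = 78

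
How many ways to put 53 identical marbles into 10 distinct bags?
C(53+10-1, 10-1) = C(62, 9) = 20286591270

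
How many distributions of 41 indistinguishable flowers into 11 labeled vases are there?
C(41+11-1, 11-1) = C(51, 10) = 12777711870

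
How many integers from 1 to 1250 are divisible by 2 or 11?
⌊1250/2⌋ + ⌊1250/11⌋ - ⌊1250/22⌋ = 625 + 113 - 56 = 682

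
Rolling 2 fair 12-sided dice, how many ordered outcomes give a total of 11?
Coefficient of x^11 in (x + x² + ... + x^12)^2. By inclusion-exclusion on dice exceeding 12: Σ_j (-1)^j C(2,j)·C(11-1-12j, 1) = C(2,0)·C(10,1) = 1·10 = 10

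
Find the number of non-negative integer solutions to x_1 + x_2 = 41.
C(41+2-1, 2-1) = C(42, 1) = 42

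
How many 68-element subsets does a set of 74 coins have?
C(74,68) = 74!/(68!×6!) = 185250786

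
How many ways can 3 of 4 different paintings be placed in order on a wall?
P(4,3) = 4!/(4-3)! = 24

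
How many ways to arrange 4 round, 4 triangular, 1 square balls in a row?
9! / (4! × 4! × 1!) = 630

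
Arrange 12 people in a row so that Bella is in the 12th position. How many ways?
Fix one position: (12-1)! = 39916800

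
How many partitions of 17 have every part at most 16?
Let r_j(i) = number of partitions of i into parts ≤ j, for i = 0..17. r_1(i) = 1 for all i; r_j(i) = r_{j-1}(i) + r_j(i-j). Rows j = 2..16: ≤2: 1 1 2 2 3 3 4 4 5 5 6 6 7 7 8 8 9 9; ≤3: 1 1 2 3 4 5 7 8 10 12 14 16 19 21 24 27 30 33; ≤4: 1 1 2 3 5 6 9 11 15 18 23 27 34 39 47 54 64 72; ≤5: 1 1 2 3 5 7 10 13 18 23 30 37 47 57 70 84 101 119; ≤6: 1 1 2 3 5 7 11 14 20 26 35 44 58 71 90 110 136 163; ≤7: 1 1 2 3 5 7 11 15 21 28 38 49 65 82 105 131 164 201; ≤8: 1 1 2 3 5 7 11 15 22 29 40 52 70 89 116 146 186 230; ≤9: 1 1 2 3 5 7 11 15 22 30 41 54 73 94 123 157 201 252; ≤10: 1 1 2 3 5 7 11 15 22 30 42 55 75 97 128 164 212 267; ≤11: 1 1 2 3 5 7 11 15 22 30 42 56 76 99 131 169 219 278; ≤12: 1 1 2 3 5 7 11 15 22 30 42 56 77 100 133 172 224 285; ≤13: 1 1 2 3 5 7 11 15 22 30 42 56 77 101 134 174 227 290; ≤14: 1 1 2 3 5 7 11 15 22 30 42 56 77 101 135 175 229 293; ≤15: 1 1 2 3 5 7 11 15 22 30 42 56 77 101 135 176 230 295; ≤16: 1 1 2 3 5 7 11 15 22 30 42 56 77 101 135 176 231 296. r_16(17) = 296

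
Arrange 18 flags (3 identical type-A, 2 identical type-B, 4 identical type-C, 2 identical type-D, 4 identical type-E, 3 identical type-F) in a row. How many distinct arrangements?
18! / (3! × 2! × 4! × 2! × 4! × 3!) = 77189112000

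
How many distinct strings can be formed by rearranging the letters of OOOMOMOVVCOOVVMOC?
17! / (4! × 3! × 2! × 8!) = 30630600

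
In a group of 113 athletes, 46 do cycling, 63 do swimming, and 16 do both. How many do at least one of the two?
|A∪B| = |A| + |B| - |A∩B| = 46 + 63 - 16 = 93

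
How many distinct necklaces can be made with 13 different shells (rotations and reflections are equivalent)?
(13-1)!/2 = 479001600/2 = 239500800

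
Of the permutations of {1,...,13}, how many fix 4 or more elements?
Exactly j fixed points: C(13,j)·!(13-j); sum over j ≥ 4 (derangement numbers via !m = (m-1)·(!(m-1) + !(m-2)): !0..!9 = 1, 0, 1, 2, 9, 44, 265, 1854, 14833, 133496). Σ_{j=4}^{13} C(13,j)·!(13-j) = C(13,4)·!9 + C(13,5)·!8 + C(13,6)·!7 + C(13,7)·!6 + C(13,8)·!5 + C(13,9)·!4 + C(13,10)·!3 + C(13,11)·!2 + C(13,12)·!1 + C(13,13)·!0 = 715·133496 + 1287·14833 + 1716·1854 + 1716·265 + 1287·44 + 715·9 + 286·2 + 78·1 + 13·0 + 1·1 = 118239629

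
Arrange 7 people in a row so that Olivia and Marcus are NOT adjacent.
Total - adjacent = 7! - (7-1)!×2 = 5040 - 1440 = 3600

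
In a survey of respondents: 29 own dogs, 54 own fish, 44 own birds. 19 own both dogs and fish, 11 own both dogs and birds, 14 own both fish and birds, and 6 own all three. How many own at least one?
|A∪B∪C| = 29+54+44-19-11-14+6 = 89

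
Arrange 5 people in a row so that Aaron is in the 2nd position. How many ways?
Fix one position: (5-1)! = 24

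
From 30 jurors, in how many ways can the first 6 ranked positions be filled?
P(30,6) = 30!/(30-6)! = 427518000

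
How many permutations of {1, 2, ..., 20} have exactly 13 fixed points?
Choose the 13 fixed points C(20,13) = 77520, derange the rest: !7 = Σ_{j=0}^{7} (-1)^j·7!/j! = 5040 - 5040 + 2520 - 840 + 210 - 42 + 7 - 1 = 1854. Product = 77520 × 1854 = 143722080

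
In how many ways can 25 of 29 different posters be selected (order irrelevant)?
C(29,25) = 29!/(25!×4!) = 23751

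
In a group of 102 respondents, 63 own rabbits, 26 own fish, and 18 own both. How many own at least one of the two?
|A∪B| = |A| + |B| - |A∩B| = 63 + 26 - 18 = 71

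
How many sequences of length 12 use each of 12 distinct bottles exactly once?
12! = 479001600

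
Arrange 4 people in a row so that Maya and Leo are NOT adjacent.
Total - adjacent = 4! - (4-1)!×2 = 24 - 12 = 12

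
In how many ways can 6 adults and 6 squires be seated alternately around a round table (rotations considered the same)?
Fix one of the adults: (6-1)! ways for the remaining adults, × 6! ways for the squires = 120 × 720 = 86400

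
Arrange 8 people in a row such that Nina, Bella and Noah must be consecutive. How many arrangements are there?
Treat the 3 as one block: (8-3+1)! × 3! = 720 × 6 = 4320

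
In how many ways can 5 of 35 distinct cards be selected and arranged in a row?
P(35,5) = 35!/(35-5)! = 38955840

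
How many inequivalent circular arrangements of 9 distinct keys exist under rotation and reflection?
(9-1)!/2 = 40320/2 = 20160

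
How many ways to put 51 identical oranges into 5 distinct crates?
C(51+5-1, 5-1) = C(55, 4) = 341055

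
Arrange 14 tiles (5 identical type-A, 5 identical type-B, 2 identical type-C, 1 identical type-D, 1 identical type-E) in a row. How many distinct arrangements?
14! / (5! × 5! × 2! × 1! × 1!) = 3027024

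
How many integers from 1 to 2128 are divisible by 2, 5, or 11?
⌊2128/2⌋+⌊2128/5⌋+⌊2128/11⌋ - ⌊2128/10⌋-⌊2128/22⌋-⌊2128/55⌋ + ⌊2128/110⌋ = 1064+425+193 - 212-96-38 + 19 = 1355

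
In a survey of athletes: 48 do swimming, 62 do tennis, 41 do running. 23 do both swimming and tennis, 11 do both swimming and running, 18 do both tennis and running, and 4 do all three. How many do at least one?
|A∪B∪C| = 48+62+41-23-11-18+4 = 103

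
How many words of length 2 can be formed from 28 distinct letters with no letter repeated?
P(28,2) = 28!/(28-2)! = 756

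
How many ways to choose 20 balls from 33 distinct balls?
C(33,20) = 33!/(20!×13!) = 573166440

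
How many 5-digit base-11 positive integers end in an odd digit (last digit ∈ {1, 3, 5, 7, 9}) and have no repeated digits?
Last∈{1,3,5,7,9}. Last=0: 0. Last nonzero: 5×9×P(9,3) = 22680. Total = 22680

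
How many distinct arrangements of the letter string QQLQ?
4! / (1! × 3!) = 4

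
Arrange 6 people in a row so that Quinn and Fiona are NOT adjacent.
Total - adjacent = 6! - (6-1)!×2 = 720 - 240 = 480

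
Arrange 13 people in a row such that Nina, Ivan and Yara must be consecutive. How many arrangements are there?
Treat the 3 as one block: (13-3+1)! × 3! = 39916800 × 6 = 239500800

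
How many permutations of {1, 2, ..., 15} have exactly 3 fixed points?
Choose the 3 fixed points C(15,3) = 455, derange the rest: !12 = Σ_{j=0}^{12} (-1)^j·12!/j! = 479001600 - 479001600 + 239500800 - 79833600 + 19958400 - 3991680 + 665280 - 95040 + 11880 - 1320 + 132 - 12 + 1 = 176214841. Product = 455 × 176214841 = 80177752655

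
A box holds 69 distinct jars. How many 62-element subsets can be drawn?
C(69,62) = 69!/(62!×7!) = 1078897248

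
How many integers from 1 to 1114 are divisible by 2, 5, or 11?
⌊1114/2⌋+⌊1114/5⌋+⌊1114/11⌋ - ⌊1114/10⌋-⌊1114/22⌋-⌊1114/55⌋ + ⌊1114/110⌋ = 557+222+101 - 111-50-20 + 10 = 709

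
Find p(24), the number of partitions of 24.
Pentagonal recurrence p(n) = p(n-1) + p(n-2) - p(n-5) - p(n-7) + p(n-12) + p(n-15) - ... gives p(0..23) = 1, 1, 2, 3, 5, 7, 11, 15, 22, 30, 42, 56, 77, 101, 135, 176, 231, 297, 385, 490, 627, 792, 1002, 1255. p(24) = p(23) + p(22) - p(19) - p(17) + p(12) + p(9) - p(2) = 1255 + 1002 - 490 - 297 + 77 + 30 - 2 = 1575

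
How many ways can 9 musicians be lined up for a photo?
9! = 362880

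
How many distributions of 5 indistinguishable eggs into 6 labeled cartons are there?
C(5+6-1, 6-1) = C(10, 5) = 252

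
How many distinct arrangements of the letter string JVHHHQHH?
8! / (1! × 1! × 5! × 1!) = 336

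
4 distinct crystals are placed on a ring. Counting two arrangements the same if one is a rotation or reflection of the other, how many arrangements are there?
(4-1)!/2 = 6/2 = 3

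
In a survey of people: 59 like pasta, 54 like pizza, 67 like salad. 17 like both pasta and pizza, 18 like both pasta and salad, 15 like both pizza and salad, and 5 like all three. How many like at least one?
|A∪B∪C| = 59+54+67-17-18-15+5 = 135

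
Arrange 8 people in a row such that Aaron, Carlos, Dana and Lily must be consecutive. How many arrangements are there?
Treat the 4 as one block: (8-4+1)! × 4! = 120 × 24 = 2880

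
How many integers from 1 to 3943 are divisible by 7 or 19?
⌊3943/7⌋ + ⌊3943/19⌋ - ⌊3943/133⌋ = 563 + 207 - 29 = 741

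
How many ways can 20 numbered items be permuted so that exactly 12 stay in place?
Choose the 12 fixed points C(20,12) = 125970, derange the rest: !8 = Σ_{j=0}^{8} (-1)^j·8!/j! = 40320 - 40320 + 20160 - 6720 + 1680 - 336 + 56 - 8 + 1 = 14833. Product = 125970 × 14833 = 1868513010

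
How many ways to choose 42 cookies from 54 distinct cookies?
C(54,42) = 54!/(42!×12!) = 343006888770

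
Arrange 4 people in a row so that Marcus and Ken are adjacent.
Treat as block: (4-1)! × 2! = 6 × 2 = 12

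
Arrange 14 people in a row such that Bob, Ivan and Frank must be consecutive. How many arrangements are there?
Treat the 3 as one block: (14-3+1)! × 3! = 479001600 × 6 = 2874009600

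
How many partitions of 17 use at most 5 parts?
By conjugation, equals partitions of 17 into parts ≤ 5. Let r_j(i) = number of partitions of i into parts ≤ j, for i = 0..17. r_1(i) = 1 for all i; r_j(i) = r_{j-1}(i) + r_j(i-j). Rows j = 2..5: ≤2: 1 1 2 2 3 3 4 4 5 5 6 6 7 7 8 8 9 9; ≤3: 1 1 2 3 4 5 7 8 10 12 14 16 19 21 24 27 30 33; ≤4: 1 1 2 3 5 6 9 11 15 18 23 27 34 39 47 54 64 72; ≤5: 1 1 2 3 5 7 10 13 18 23 30 37 47 57 70 84 101 119. r_5(17) = 119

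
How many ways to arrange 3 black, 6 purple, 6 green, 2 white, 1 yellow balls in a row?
18! / (3! × 6! × 6! × 2! × 1!) = 1029188160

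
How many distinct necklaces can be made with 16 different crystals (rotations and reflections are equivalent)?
(16-1)!/2 = 1307674368000/2 = 653837184000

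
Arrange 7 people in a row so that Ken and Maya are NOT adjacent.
Total - adjacent = 7! - (7-1)!×2 = 5040 - 1440 = 3600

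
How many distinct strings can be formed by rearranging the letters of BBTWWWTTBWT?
11! / (4! × 3! × 4!) = 11550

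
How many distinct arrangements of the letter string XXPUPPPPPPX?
11! / (3! × 7! × 1!) = 1320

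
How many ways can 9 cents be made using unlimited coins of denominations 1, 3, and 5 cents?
Coefficient of x^9 in 1/(1-x^1) · 1/(1-x^3) · 1/(1-x^5). Case on j = number of 5-cent coins (j = 0..1); remainder r = 9 - 5j is made from {1,3} in ⌊r/3⌋+1 ways. r = 9, 4 → 4 + 2 = 6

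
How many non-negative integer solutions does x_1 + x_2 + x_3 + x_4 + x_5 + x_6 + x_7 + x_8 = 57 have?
C(57+8-1, 8-1) = C(64, 7) = 621216192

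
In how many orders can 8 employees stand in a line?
8! = 40320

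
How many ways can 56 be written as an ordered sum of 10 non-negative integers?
C(56+10-1, 10-1) = C(65, 9) = 31966749880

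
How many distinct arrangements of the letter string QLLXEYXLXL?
10! / (1! × 4! × 1! × 1! × 3!) = 25200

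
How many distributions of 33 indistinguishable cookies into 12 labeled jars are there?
C(33+12-1, 12-1) = C(44, 11) = 7669339132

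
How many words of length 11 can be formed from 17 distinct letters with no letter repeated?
P(17,11) = 17!/(17-11)! = 494010316800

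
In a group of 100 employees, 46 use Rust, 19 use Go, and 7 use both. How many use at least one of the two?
|A∪B| = |A| + |B| - |A∩B| = 46 + 19 - 7 = 58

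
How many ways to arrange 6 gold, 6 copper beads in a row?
12! / (6! × 6!) = 924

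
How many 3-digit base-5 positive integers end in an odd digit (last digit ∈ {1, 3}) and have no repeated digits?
Last∈{1,3}. Last=0: 0. Last nonzero: 2×3×P(3,1) = 18. Total = 18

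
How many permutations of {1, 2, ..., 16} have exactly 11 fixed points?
Choose the 11 fixed points C(16,11) = 4368, derange the rest: !5 = Σ_{j=0}^{5} (-1)^j·5!/j! = 120 - 120 + 60 - 20 + 5 - 1 = 44. Product = 4368 × 44 = 192192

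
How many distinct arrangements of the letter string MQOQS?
5! / (1! × 1! × 2! × 1!) = 60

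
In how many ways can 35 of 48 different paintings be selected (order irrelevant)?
C(48,35) = 48!/(35!×13!) = 192928249296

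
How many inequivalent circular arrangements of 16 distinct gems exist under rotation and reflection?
(16-1)!/2 = 1307674368000/2 = 653837184000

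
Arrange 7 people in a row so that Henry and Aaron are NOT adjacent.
Total - adjacent = 7! - (7-1)!×2 = 5040 - 1440 = 3600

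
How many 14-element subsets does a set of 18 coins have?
C(18,14) = 18!/(14!×4!) = 3060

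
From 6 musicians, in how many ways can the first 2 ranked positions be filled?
P(6,2) = 6!/(6-2)! = 30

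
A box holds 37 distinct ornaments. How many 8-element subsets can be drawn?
C(37,8) = 37!/(8!×29!) = 38608020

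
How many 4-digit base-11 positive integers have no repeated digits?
First digit: 10 choices (nonzero). Then descending: 10 × 10 × 9 × 8 = 7200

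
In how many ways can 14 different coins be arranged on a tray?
14! = 87178291200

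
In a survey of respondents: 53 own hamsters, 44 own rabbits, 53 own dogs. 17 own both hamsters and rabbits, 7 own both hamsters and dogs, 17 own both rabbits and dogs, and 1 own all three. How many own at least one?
|A∪B∪C| = 53+44+53-17-7-17+1 = 110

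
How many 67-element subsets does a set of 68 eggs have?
C(68,67) = 68!/(67!×1!) = 68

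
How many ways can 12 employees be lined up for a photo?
12! = 479001600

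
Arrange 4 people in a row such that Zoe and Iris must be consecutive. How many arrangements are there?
Treat the 2 as one block: (4-2+1)! × 2! = 6 × 2 = 12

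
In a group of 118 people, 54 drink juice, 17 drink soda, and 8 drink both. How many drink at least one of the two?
|A∪B| = |A| + |B| - |A∩B| = 54 + 17 - 8 = 63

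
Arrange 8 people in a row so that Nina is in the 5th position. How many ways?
Fix one position: (8-1)! = 5040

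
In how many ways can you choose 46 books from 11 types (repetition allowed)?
C(46+11-1, 11-1) = C(56, 10) = 35607051480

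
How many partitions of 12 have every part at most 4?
Let r_j(i) = number of partitions of i into parts ≤ j, for i = 0..12. r_1(i) = 1 for all i; r_j(i) = r_{j-1}(i) + r_j(i-j). Rows j = 2..4: ≤2: 1 1 2 2 3 3 4 4 5 5 6 6 7; ≤3: 1 1 2 3 4 5 7 8 10 12 14 16 19; ≤4: 1 1 2 3 5 6 9 11 15 18 23 27 34. r_4(12) = 34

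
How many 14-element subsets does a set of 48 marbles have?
C(48,14) = 48!/(14!×34!) = 482320623240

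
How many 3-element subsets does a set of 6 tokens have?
C(6,3) = 6!/(3!×3!) = 20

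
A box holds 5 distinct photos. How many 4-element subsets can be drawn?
C(5,4) = 5!/(4!×1!) = 5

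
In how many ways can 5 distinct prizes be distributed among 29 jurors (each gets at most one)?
P(29,5) = 29!/(29-5)! = 14250600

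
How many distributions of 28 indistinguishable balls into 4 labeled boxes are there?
C(28+4-1, 4-1) = C(31, 3) = 4495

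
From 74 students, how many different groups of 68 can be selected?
C(74,68) = 74!/(68!×6!) = 185250786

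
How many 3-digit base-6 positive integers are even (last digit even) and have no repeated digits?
Last∈{0,2,4}. Last=0: 20. Last nonzero: 2×4×P(4,1) = 32. Total = 52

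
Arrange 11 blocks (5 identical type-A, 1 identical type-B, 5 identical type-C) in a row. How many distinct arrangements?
11! / (5! × 1! × 5!) = 2772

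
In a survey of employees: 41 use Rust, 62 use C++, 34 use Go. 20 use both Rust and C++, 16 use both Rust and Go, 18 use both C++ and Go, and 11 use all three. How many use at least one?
|A∪B∪C| = 41+62+34-20-16-18+11 = 94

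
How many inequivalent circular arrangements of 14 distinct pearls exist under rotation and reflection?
(14-1)!/2 = 6227020800/2 = 3113510400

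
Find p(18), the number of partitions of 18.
Pentagonal recurrence p(n) = p(n-1) + p(n-2) - p(n-5) - p(n-7) + p(n-12) + p(n-15) - ... gives p(0..17) = 1, 1, 2, 3, 5, 7, 11, 15, 22, 30, 42, 56, 77, 101, 135, 176, 231, 297. p(18) = p(17) + p(16) - p(13) - p(11) + p(6) + p(3) = 297 + 231 - 101 - 56 + 11 + 3 = 385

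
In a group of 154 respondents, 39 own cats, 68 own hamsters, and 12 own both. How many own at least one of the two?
|A∪B| = |A| + |B| - |A∩B| = 39 + 68 - 12 = 95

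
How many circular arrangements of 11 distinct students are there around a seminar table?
Circular: fix one position, arrange the rest. (11-1)! = 3628800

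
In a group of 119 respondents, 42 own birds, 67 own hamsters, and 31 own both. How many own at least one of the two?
|A∪B| = |A| + |B| - |A∩B| = 42 + 67 - 31 = 78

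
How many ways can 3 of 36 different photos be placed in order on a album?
P(36,3) = 36!/(36-3)! = 42840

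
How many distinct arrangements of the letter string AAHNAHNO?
8! / (2! × 2! × 3! × 1!) = 1680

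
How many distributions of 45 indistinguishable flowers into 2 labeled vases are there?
C(45+2-1, 2-1) = C(46, 1) = 46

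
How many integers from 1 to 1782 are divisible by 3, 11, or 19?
⌊1782/3⌋+⌊1782/11⌋+⌊1782/19⌋ - ⌊1782/33⌋-⌊1782/57⌋-⌊1782/209⌋ + ⌊1782/627⌋ = 594+162+93 - 54-31-8 + 2 = 758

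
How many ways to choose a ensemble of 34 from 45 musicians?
C(45,34) = 45!/(34!×11!) = 10150595910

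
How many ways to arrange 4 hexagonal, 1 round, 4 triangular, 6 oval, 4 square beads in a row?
19! / (4! × 1! × 4! × 6! × 4!) = 12221609400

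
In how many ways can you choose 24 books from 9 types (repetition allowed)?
C(24+9-1, 9-1) = C(32, 8) = 10518300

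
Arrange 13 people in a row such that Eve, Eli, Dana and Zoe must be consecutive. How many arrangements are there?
Treat the 4 as one block: (13-4+1)! × 4! = 3628800 × 24 = 87091200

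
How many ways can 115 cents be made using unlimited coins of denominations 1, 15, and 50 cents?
Coefficient of x^115 in 1/(1-x^1) · 1/(1-x^15) · 1/(1-x^50). Case on j = number of 50-cent coins (j = 0..2); remainder r = 115 - 50j is made from {1,15} in ⌊r/15⌋+1 ways. r = 115, 65, 15 → 8 + 5 + 2 = 15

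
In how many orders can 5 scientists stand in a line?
5! = 120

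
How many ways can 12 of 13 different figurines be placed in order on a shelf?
P(13,12) = 13!/(13-12)! = 6227020800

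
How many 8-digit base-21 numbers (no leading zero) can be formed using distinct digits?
First digit: 20 choices (nonzero). Then descending: 20 × 20 × 19 × 18 × 17 × 16 × 15 × 14 = 7814016000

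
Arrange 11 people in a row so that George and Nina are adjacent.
Treat as block: (11-1)! × 2! = 3628800 × 2 = 7257600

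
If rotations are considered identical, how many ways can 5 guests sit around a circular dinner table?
Circular: fix one position, arrange the rest. (5-1)! = 24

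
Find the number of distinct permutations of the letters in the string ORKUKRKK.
8! / (1! × 1! × 2! × 4!) = 840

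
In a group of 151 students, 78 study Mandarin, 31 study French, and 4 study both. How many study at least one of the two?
|A∪B| = |A| + |B| - |A∩B| = 78 + 31 - 4 = 105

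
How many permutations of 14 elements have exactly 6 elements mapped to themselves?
Choose the 6 fixed points C(14,6) = 3003, derange the rest: !8 = Σ_{j=0}^{8} (-1)^j·8!/j! = 40320 - 40320 + 20160 - 6720 + 1680 - 336 + 56 - 8 + 1 = 14833. Product = 3003 × 14833 = 44543499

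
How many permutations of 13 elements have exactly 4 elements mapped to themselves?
Choose the 4 fixed points C(13,4) = 715, derange the rest: !9 = Σ_{j=0}^{9} (-1)^j·9!/j! = 362880 - 362880 + 181440 - 60480 + 15120 - 3024 + 504 - 72 + 9 - 1 = 133496. Product = 715 × 133496 = 95449640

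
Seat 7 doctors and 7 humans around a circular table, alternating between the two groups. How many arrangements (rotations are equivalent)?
Fix one of the doctors: (7-1)! ways for the remaining doctors, × 7! ways for the humans = 720 × 5040 = 3628800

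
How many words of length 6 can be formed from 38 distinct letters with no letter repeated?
P(38,6) = 38!/(38-6)! = 1987690320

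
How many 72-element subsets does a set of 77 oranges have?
C(77,72) = 77!/(72!×5!) = 19757815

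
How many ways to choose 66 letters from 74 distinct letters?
C(74,66) = 74!/(66!×8!) = 15071474661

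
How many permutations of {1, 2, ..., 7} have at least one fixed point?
Complement of the derangements. !7 = Σ_{j=0}^{7} (-1)^j·7!/j! = 5040 - 5040 + 2520 - 840 + 210 - 42 + 7 - 1 = 1854. 7! - !7 = 5040 - 1854 = 3186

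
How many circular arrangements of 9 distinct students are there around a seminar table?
Circular: fix one position, arrange the rest. (9-1)! = 40320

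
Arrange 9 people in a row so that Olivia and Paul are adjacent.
Treat as block: (9-1)! × 2! = 40320 × 2 = 80640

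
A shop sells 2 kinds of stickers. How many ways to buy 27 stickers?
C(27+2-1, 2-1) = C(28, 1) = 28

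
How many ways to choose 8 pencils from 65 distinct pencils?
C(65,8) = 65!/(8!×57!) = 5047381560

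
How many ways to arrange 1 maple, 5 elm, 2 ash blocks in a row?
8! / (1! × 5! × 2!) = 168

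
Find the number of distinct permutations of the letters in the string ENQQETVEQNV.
11! / (2! × 3! × 1! × 3! × 2!) = 277200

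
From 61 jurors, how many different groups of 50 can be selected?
C(61,50) = 61!/(50!×11!) = 418094152866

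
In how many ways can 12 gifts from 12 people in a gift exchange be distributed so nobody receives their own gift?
!12 = Σ_{j=0}^{12} (-1)^j·12!/j! = 479001600 - 479001600 + 239500800 - 79833600 + 19958400 - 3991680 + 665280 - 95040 + 11880 - 1320 + 132 - 12 + 1 = 176214841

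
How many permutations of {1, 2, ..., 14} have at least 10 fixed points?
Exactly j fixed points: C(14,j)·!(14-j); sum over j ≥ 10 (derangement numbers via !m = (m-1)·(!(m-1) + !(m-2)): !0..!4 = 1, 0, 1, 2, 9). Σ_{j=10}^{14} C(14,j)·!(14-j) = C(14,10)·!4 + C(14,11)·!3 + C(14,12)·!2 + C(14,13)·!1 + C(14,14)·!0 = 1001·9 + 364·2 + 91·1 + 14·0 + 1·1 = 9829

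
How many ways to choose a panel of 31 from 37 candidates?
C(37,31) = 37!/(31!×6!) = 2324784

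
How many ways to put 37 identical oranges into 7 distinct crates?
C(37+7-1, 7-1) = C(43, 6) = 6096454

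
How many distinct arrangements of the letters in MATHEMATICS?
11! / (2! × 2! × 2! × 1! × 1! × 1! × 1! × 1!) = 4989600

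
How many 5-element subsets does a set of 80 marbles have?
C(80,5) = 80!/(5!×75!) = 24040016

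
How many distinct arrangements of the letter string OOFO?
4! / (1! × 3!) = 4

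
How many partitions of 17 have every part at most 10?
Let r_j(i) = number of partitions of i into parts ≤ j, for i = 0..17. r_1(i) = 1 for all i; r_j(i) = r_{j-1}(i) + r_j(i-j). Rows j = 2..10: ≤2: 1 1 2 2 3 3 4 4 5 5 6 6 7 7 8 8 9 9; ≤3: 1 1 2 3 4 5 7 8 10 12 14 16 19 21 24 27 30 33; ≤4: 1 1 2 3 5 6 9 11 15 18 23 27 34 39 47 54 64 72; ≤5: 1 1 2 3 5 7 10 13 18 23 30 37 47 57 70 84 101 119; ≤6: 1 1 2 3 5 7 11 14 20 26 35 44 58 71 90 110 136 163; ≤7: 1 1 2 3 5 7 11 15 21 28 38 49 65 82 105 131 164 201; ≤8: 1 1 2 3 5 7 11 15 22 29 40 52 70 89 116 146 186 230; ≤9: 1 1 2 3 5 7 11 15 22 30 41 54 73 94 123 157 201 252; ≤10: 1 1 2 3 5 7 11 15 22 30 42 55 75 97 128 164 212 267. r_10(17) = 267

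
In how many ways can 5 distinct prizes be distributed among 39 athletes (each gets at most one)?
P(39,5) = 39!/(39-5)! = 69090840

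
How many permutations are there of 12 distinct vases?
12! = 479001600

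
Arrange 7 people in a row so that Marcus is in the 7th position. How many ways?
Fix one position: (7-1)! = 720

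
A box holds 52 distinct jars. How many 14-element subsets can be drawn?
C(52,14) = 52!/(14!×38!) = 1768966344600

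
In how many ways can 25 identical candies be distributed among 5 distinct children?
C(25+5-1, 5-1) = C(29, 4) = 23751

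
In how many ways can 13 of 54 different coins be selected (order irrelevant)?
C(54,13) = 54!/(13!×41!) = 1108176102180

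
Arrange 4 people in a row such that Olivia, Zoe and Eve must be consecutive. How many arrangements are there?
Treat the 3 as one block: (4-3+1)! × 3! = 2 × 6 = 12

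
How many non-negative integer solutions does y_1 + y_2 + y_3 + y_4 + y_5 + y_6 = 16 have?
C(16+6-1, 6-1) = C(21, 5) = 20349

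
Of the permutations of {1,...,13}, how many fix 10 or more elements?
Exactly j fixed points: C(13,j)·!(13-j); sum over j ≥ 10 (derangement numbers via !m = (m-1)·(!(m-1) + !(m-2)): !0..!3 = 1, 0, 1, 2). Σ_{j=10}^{13} C(13,j)·!(13-j) = C(13,10)·!3 + C(13,11)·!2 + C(13,12)·!1 + C(13,13)·!0 = 286·2 + 78·1 + 13·0 + 1·1 = 651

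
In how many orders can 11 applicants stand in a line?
11! = 39916800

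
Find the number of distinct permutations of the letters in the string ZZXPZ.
5! / (3! × 1! × 1!) = 20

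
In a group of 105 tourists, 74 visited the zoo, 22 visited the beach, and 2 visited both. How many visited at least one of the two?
|A∪B| = |A| + |B| - |A∩B| = 74 + 22 - 2 = 94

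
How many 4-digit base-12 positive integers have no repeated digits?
First digit: 11 choices (nonzero). Then descending: 11 × 11 × 10 × 9 = 10890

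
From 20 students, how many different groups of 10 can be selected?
C(20,10) = 20!/(10!×10!) = 184756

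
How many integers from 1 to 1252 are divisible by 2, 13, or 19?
⌊1252/2⌋+⌊1252/13⌋+⌊1252/19⌋ - ⌊1252/26⌋-⌊1252/38⌋-⌊1252/247⌋ + ⌊1252/494⌋ = 626+96+65 - 48-32-5 + 2 = 704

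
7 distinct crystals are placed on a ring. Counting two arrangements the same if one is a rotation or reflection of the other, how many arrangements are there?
(7-1)!/2 = 720/2 = 360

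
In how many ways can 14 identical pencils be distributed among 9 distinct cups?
C(14+9-1, 9-1) = C(22, 8) = 319770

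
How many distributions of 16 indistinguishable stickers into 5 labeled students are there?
C(16+5-1, 5-1) = C(20, 4) = 4845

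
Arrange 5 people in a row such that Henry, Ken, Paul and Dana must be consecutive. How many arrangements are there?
Treat the 4 as one block: (5-4+1)! × 4! = 2 × 24 = 48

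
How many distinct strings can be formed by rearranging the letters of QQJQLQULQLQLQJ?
14! / (4! × 2! × 1! × 7!) = 360360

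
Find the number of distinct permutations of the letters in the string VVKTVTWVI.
9! / (1! × 1! × 4! × 2! × 1!) = 7560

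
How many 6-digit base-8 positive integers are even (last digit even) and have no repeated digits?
Last∈{0,2,4,6}. Last=0: 2520. Last nonzero: 3×6×P(6,4) = 6480. Total = 9000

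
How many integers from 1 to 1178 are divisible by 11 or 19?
⌊1178/11⌋ + ⌊1178/19⌋ - ⌊1178/209⌋ = 107 + 62 - 5 = 164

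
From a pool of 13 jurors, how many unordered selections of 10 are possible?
C(13,10) = 13!/(10!×3!) = 286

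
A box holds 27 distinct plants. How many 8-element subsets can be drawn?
C(27,8) = 27!/(8!×19!) = 2220075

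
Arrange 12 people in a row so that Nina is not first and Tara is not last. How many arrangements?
By inclusion-exclusion: 12! - 2×(12-1)! + (12-2)! = 479001600 - 79833600 + 3628800 = 402796800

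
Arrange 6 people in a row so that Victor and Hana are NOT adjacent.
Total - adjacent = 6! - (6-1)!×2 = 720 - 240 = 480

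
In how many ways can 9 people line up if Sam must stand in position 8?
Fix one position: (9-1)! = 40320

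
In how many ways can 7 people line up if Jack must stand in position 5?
Fix one position: (7-1)! = 720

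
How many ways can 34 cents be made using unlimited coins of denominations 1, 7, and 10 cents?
Coefficient of x^34 in 1/(1-x^1) · 1/(1-x^7) · 1/(1-x^10). Case on j = number of 10-cent coins (j = 0..3); remainder r = 34 - 10j is made from {1,7} in ⌊r/7⌋+1 ways. r = 34, 24, 14, 4 → 5 + 4 + 3 + 1 = 13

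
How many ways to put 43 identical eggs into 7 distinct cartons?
C(43+7-1, 7-1) = C(49, 6) = 13983816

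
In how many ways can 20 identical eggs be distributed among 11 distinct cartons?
C(20+11-1, 11-1) = C(30, 10) = 30045015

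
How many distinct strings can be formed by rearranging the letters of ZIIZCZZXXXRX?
12! / (4! × 1! × 4! × 1! × 2!) = 415800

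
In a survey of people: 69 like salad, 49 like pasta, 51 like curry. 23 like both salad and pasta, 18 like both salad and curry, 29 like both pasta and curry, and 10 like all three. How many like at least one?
|A∪B∪C| = 69+49+51-23-18-29+10 = 109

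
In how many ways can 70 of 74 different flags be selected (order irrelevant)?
C(74,70) = 74!/(70!×4!) = 1150626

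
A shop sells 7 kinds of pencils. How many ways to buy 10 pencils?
C(10+7-1, 7-1) = C(16, 6) = 8008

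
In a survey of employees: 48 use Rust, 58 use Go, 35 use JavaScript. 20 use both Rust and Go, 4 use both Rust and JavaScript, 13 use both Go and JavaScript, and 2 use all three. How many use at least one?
|A∪B∪C| = 48+58+35-20-4-13+2 = 106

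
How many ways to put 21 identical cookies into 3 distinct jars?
C(21+3-1, 3-1) = C(23, 2) = 253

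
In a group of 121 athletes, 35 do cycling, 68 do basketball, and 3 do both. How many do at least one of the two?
|A∪B| = |A| + |B| - |A∩B| = 35 + 68 - 3 = 100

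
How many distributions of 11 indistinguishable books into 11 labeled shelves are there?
C(11+11-1, 11-1) = C(21, 10) = 352716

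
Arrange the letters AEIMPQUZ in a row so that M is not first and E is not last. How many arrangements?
By inclusion-exclusion: 8! - 2×(8-1)! + (8-2)! = 40320 - 10080 + 720 = 30960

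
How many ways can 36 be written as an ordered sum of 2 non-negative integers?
C(36+2-1, 2-1) = C(37, 1) = 37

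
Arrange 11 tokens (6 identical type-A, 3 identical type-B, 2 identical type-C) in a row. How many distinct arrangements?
11! / (6! × 3! × 2!) = 4620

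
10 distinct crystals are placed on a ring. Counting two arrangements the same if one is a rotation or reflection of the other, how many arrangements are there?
(10-1)!/2 = 362880/2 = 181440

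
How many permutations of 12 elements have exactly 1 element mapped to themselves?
Choose the 1 fixed point C(12,1) = 12, derange the rest: !11 = Σ_{j=0}^{11} (-1)^j·11!/j! = 39916800 - 39916800 + 19958400 - 6652800 + 1663200 - 332640 + 55440 - 7920 + 990 - 110 + 11 - 1 = 14684570. Product = 12 × 14684570 = 176214840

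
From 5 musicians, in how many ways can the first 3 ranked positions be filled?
P(5,3) = 5!/(5-3)! = 60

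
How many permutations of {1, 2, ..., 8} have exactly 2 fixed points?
Choose the 2 fixed points C(8,2) = 28, derange the rest: !6 = Σ_{j=0}^{6} (-1)^j·6!/j! = 720 - 720 + 360 - 120 + 30 - 6 + 1 = 265. Product = 28 × 265 = 7420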